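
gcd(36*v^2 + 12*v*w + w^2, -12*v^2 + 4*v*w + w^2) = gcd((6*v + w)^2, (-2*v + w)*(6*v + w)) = 6*v + w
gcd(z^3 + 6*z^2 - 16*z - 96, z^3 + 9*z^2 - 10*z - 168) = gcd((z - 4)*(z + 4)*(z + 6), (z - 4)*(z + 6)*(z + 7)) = z^2 + 2*z - 24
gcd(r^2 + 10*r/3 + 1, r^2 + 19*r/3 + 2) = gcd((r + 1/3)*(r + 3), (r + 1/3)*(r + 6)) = r + 1/3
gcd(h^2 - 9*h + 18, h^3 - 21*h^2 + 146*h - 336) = h - 6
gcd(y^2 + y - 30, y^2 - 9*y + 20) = y - 5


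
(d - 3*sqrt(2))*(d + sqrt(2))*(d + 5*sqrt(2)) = d^3 + 3*sqrt(2)*d^2 - 26*d - 30*sqrt(2)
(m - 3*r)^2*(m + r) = m^3 - 5*m^2*r + 3*m*r^2 + 9*r^3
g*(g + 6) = g^2 + 6*g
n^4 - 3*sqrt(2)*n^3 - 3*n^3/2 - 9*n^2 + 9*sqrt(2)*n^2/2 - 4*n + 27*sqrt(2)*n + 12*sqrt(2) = (n - 4)*(n + 1/2)*(n + 2)*(n - 3*sqrt(2))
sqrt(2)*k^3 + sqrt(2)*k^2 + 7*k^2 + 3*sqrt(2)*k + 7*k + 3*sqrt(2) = (k + 1)*(k + 3*sqrt(2))*(sqrt(2)*k + 1)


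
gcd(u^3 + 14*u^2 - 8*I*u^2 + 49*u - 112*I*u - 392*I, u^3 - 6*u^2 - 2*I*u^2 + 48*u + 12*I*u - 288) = u - 8*I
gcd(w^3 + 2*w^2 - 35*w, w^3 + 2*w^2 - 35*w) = w^3 + 2*w^2 - 35*w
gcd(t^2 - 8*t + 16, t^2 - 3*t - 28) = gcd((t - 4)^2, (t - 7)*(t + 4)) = 1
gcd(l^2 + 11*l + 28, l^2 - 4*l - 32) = l + 4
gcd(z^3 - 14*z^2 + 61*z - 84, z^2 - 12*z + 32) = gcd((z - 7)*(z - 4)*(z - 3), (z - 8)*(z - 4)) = z - 4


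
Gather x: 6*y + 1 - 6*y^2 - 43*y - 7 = -6*y^2 - 37*y - 6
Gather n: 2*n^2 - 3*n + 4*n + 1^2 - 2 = 2*n^2 + n - 1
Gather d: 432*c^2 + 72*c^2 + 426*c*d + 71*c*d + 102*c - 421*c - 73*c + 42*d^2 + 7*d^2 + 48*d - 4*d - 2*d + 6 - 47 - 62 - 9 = 504*c^2 - 392*c + 49*d^2 + d*(497*c + 42) - 112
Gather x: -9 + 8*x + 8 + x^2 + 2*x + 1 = x^2 + 10*x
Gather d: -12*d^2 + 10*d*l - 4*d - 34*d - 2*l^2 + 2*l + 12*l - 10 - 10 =-12*d^2 + d*(10*l - 38) - 2*l^2 + 14*l - 20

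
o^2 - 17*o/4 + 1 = (o - 4)*(o - 1/4)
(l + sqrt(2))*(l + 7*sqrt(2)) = l^2 + 8*sqrt(2)*l + 14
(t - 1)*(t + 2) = t^2 + t - 2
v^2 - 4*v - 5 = (v - 5)*(v + 1)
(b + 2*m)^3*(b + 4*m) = b^4 + 10*b^3*m + 36*b^2*m^2 + 56*b*m^3 + 32*m^4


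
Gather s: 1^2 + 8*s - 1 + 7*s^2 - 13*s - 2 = 7*s^2 - 5*s - 2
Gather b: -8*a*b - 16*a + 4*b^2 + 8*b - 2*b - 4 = -16*a + 4*b^2 + b*(6 - 8*a) - 4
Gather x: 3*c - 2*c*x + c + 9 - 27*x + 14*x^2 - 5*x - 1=4*c + 14*x^2 + x*(-2*c - 32) + 8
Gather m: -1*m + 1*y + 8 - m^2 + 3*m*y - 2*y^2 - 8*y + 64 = -m^2 + m*(3*y - 1) - 2*y^2 - 7*y + 72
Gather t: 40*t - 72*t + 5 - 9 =-32*t - 4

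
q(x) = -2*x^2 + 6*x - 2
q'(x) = 6 - 4*x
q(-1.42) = -14.55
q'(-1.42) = 11.68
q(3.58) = -6.15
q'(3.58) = -8.32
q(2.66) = -0.19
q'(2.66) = -4.64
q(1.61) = 2.48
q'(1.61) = -0.44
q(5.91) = -36.40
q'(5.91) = -17.64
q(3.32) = -4.12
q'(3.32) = -7.28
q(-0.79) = -7.99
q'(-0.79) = 9.16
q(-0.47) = -5.26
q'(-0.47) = 7.88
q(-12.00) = -362.00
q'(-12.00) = 54.00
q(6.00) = -38.00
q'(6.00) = -18.00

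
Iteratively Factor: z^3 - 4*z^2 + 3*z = (z - 1)*(z^2 - 3*z) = (z - 3)*(z - 1)*(z)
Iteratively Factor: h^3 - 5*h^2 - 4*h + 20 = (h - 2)*(h^2 - 3*h - 10) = (h - 5)*(h - 2)*(h + 2)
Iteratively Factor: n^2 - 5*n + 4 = (n - 4)*(n - 1)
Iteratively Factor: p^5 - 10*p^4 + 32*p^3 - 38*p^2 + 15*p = (p - 3)*(p^4 - 7*p^3 + 11*p^2 - 5*p) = (p - 3)*(p - 1)*(p^3 - 6*p^2 + 5*p) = (p - 5)*(p - 3)*(p - 1)*(p^2 - p) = (p - 5)*(p - 3)*(p - 1)^2*(p)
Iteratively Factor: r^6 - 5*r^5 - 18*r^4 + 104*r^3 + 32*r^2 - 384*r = (r + 4)*(r^5 - 9*r^4 + 18*r^3 + 32*r^2 - 96*r) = (r - 4)*(r + 4)*(r^4 - 5*r^3 - 2*r^2 + 24*r) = (r - 4)*(r - 3)*(r + 4)*(r^3 - 2*r^2 - 8*r) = r*(r - 4)*(r - 3)*(r + 4)*(r^2 - 2*r - 8) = r*(r - 4)^2*(r - 3)*(r + 4)*(r + 2)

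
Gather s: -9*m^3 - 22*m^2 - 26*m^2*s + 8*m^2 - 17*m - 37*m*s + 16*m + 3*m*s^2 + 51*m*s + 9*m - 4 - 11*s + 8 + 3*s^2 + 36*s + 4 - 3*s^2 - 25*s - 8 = -9*m^3 - 14*m^2 + 3*m*s^2 + 8*m + s*(-26*m^2 + 14*m)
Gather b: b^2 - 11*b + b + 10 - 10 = b^2 - 10*b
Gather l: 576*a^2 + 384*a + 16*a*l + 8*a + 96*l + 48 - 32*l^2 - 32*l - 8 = 576*a^2 + 392*a - 32*l^2 + l*(16*a + 64) + 40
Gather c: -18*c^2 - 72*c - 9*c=-18*c^2 - 81*c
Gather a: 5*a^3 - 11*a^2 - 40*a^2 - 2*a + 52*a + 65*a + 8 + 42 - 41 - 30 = 5*a^3 - 51*a^2 + 115*a - 21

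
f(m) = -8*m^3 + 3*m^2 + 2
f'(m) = -24*m^2 + 6*m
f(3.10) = -207.50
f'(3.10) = -212.04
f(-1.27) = 23.23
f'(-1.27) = -46.33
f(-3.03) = 252.09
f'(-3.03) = -238.52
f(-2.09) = 88.14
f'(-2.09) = -117.37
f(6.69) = -2259.08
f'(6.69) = -1034.01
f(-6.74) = 2587.74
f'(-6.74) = -1130.70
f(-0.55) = 4.24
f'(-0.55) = -10.56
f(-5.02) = 1089.65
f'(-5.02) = -634.93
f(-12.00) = 14258.00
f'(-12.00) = -3528.00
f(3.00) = -187.00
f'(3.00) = -198.00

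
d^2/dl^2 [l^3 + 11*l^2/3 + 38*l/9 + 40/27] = 6*l + 22/3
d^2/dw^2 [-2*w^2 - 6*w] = -4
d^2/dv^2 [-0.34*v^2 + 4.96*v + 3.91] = -0.680000000000000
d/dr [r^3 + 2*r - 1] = 3*r^2 + 2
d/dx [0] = 0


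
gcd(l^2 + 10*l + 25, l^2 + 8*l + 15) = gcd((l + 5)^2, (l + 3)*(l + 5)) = l + 5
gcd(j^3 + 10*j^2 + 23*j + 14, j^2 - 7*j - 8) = j + 1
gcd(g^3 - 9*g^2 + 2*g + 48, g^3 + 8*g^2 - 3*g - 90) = g - 3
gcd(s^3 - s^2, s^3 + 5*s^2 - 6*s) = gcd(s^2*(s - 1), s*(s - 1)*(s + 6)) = s^2 - s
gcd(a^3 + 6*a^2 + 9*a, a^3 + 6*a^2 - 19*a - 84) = a + 3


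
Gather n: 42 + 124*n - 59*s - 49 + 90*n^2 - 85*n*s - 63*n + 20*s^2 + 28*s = 90*n^2 + n*(61 - 85*s) + 20*s^2 - 31*s - 7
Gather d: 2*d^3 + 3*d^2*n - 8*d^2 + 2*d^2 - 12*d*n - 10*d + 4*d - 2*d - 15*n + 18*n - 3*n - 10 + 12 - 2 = 2*d^3 + d^2*(3*n - 6) + d*(-12*n - 8)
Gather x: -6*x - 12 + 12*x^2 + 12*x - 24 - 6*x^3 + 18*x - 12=-6*x^3 + 12*x^2 + 24*x - 48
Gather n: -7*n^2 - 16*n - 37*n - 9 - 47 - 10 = -7*n^2 - 53*n - 66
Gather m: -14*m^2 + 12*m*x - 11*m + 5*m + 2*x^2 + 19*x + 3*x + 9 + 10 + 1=-14*m^2 + m*(12*x - 6) + 2*x^2 + 22*x + 20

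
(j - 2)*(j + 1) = j^2 - j - 2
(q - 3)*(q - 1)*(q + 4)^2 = q^4 + 4*q^3 - 13*q^2 - 40*q + 48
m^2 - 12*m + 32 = (m - 8)*(m - 4)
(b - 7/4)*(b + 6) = b^2 + 17*b/4 - 21/2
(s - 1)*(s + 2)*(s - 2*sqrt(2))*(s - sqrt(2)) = s^4 - 3*sqrt(2)*s^3 + s^3 - 3*sqrt(2)*s^2 + 2*s^2 + 4*s + 6*sqrt(2)*s - 8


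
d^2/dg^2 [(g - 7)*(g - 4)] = 2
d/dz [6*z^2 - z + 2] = 12*z - 1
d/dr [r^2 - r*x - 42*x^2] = 2*r - x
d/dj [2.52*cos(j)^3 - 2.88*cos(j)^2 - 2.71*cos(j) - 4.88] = (-7.56*cos(j)^2 + 5.76*cos(j) + 2.71)*sin(j)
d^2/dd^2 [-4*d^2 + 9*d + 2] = -8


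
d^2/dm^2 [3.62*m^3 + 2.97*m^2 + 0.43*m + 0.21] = 21.72*m + 5.94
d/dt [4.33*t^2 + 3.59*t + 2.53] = 8.66*t + 3.59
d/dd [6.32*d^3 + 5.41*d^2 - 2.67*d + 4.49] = 18.96*d^2 + 10.82*d - 2.67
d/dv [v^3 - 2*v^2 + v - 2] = 3*v^2 - 4*v + 1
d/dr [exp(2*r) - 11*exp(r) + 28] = (2*exp(r) - 11)*exp(r)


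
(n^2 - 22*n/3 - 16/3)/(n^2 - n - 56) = (n + 2/3)/(n + 7)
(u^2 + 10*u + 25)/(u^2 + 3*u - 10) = (u + 5)/(u - 2)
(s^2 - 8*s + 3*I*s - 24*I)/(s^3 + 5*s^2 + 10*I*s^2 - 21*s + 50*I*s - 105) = (s - 8)/(s^2 + s*(5 + 7*I) + 35*I)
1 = 1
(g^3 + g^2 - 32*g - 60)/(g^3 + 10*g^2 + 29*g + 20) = (g^2 - 4*g - 12)/(g^2 + 5*g + 4)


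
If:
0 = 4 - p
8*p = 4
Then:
No Solution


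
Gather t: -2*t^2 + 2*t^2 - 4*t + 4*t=0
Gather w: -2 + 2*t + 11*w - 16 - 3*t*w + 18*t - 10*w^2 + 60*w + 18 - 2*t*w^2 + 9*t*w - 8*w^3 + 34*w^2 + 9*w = 20*t - 8*w^3 + w^2*(24 - 2*t) + w*(6*t + 80)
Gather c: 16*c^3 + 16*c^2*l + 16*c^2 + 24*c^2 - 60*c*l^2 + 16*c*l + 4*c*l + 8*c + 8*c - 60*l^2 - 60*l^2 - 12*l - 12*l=16*c^3 + c^2*(16*l + 40) + c*(-60*l^2 + 20*l + 16) - 120*l^2 - 24*l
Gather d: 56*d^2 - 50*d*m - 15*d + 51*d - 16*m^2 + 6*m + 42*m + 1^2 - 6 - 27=56*d^2 + d*(36 - 50*m) - 16*m^2 + 48*m - 32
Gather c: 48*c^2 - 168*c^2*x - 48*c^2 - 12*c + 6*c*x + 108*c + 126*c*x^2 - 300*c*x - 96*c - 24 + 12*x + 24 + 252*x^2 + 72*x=-168*c^2*x + c*(126*x^2 - 294*x) + 252*x^2 + 84*x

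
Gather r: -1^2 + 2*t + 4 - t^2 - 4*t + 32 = -t^2 - 2*t + 35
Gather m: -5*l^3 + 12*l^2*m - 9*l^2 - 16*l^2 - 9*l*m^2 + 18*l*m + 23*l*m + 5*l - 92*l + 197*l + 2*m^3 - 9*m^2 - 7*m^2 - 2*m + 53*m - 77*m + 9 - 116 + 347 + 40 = -5*l^3 - 25*l^2 + 110*l + 2*m^3 + m^2*(-9*l - 16) + m*(12*l^2 + 41*l - 26) + 280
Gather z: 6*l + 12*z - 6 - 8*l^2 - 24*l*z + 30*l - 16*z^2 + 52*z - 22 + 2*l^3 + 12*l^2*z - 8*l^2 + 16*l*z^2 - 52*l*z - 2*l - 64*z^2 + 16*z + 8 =2*l^3 - 16*l^2 + 34*l + z^2*(16*l - 80) + z*(12*l^2 - 76*l + 80) - 20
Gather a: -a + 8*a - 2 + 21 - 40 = 7*a - 21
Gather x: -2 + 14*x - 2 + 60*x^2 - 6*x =60*x^2 + 8*x - 4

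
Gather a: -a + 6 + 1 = 7 - a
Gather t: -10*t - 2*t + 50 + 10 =60 - 12*t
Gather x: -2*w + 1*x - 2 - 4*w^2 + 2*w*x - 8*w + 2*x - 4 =-4*w^2 - 10*w + x*(2*w + 3) - 6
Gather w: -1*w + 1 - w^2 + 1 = -w^2 - w + 2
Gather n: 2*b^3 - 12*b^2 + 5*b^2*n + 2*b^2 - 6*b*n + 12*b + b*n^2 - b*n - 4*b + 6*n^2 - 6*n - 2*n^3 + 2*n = 2*b^3 - 10*b^2 + 8*b - 2*n^3 + n^2*(b + 6) + n*(5*b^2 - 7*b - 4)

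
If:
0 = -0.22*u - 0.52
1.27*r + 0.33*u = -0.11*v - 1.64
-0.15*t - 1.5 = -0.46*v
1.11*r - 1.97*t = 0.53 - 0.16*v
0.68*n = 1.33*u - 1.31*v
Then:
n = -10.56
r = -0.94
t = -0.55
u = -2.36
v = 3.08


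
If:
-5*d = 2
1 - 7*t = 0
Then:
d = -2/5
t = 1/7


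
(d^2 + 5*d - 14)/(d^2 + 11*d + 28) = (d - 2)/(d + 4)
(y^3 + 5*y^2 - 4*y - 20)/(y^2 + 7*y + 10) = y - 2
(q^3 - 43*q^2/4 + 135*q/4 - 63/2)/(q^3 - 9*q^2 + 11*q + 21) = (4*q^2 - 31*q + 42)/(4*(q^2 - 6*q - 7))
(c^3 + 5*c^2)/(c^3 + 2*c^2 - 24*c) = c*(c + 5)/(c^2 + 2*c - 24)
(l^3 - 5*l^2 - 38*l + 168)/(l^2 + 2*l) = (l^3 - 5*l^2 - 38*l + 168)/(l*(l + 2))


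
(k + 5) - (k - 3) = 8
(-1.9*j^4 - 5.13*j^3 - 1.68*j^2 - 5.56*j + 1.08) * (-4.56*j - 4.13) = 8.664*j^5 + 31.2398*j^4 + 28.8477*j^3 + 32.292*j^2 + 18.038*j - 4.4604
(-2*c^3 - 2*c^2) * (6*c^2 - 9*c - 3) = -12*c^5 + 6*c^4 + 24*c^3 + 6*c^2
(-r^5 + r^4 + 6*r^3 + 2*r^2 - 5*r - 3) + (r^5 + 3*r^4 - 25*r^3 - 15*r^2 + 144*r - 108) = 4*r^4 - 19*r^3 - 13*r^2 + 139*r - 111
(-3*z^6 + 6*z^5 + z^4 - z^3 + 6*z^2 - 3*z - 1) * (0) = 0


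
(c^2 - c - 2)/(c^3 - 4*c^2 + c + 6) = 1/(c - 3)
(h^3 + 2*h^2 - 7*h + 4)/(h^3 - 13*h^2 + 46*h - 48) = (h^3 + 2*h^2 - 7*h + 4)/(h^3 - 13*h^2 + 46*h - 48)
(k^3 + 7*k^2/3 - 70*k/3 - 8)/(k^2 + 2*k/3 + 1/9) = 3*(k^2 + 2*k - 24)/(3*k + 1)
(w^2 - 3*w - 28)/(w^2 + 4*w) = (w - 7)/w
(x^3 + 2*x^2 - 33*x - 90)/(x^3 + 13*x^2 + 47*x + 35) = (x^2 - 3*x - 18)/(x^2 + 8*x + 7)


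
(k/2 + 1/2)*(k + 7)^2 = k^3/2 + 15*k^2/2 + 63*k/2 + 49/2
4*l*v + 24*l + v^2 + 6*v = (4*l + v)*(v + 6)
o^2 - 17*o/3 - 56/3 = (o - 8)*(o + 7/3)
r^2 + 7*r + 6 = (r + 1)*(r + 6)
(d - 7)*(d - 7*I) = d^2 - 7*d - 7*I*d + 49*I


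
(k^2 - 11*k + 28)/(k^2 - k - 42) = (k - 4)/(k + 6)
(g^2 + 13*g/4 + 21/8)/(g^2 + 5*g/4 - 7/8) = (2*g + 3)/(2*g - 1)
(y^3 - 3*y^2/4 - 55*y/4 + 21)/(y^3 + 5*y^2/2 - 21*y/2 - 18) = (4*y - 7)/(2*(2*y + 3))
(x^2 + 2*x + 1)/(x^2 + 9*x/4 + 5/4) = 4*(x + 1)/(4*x + 5)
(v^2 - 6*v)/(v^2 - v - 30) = v/(v + 5)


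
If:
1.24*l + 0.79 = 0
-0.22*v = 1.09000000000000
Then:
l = -0.64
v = -4.95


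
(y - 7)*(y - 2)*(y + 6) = y^3 - 3*y^2 - 40*y + 84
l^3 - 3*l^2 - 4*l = l*(l - 4)*(l + 1)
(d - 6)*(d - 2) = d^2 - 8*d + 12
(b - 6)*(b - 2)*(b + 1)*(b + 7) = b^4 - 45*b^2 + 40*b + 84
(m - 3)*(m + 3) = m^2 - 9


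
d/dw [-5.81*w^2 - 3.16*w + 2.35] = -11.62*w - 3.16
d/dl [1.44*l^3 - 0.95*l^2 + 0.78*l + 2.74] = 4.32*l^2 - 1.9*l + 0.78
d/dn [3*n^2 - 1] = 6*n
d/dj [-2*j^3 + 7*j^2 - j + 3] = -6*j^2 + 14*j - 1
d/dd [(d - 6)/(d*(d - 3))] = (-d^2 + 12*d - 18)/(d^2*(d^2 - 6*d + 9))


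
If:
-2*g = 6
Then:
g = -3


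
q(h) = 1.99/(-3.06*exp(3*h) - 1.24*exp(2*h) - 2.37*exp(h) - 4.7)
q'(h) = 1.99*(9.18*exp(3*h) + 2.48*exp(2*h) + 2.37*exp(h))/(-3.06*exp(3*h) - 1.24*exp(2*h) - 2.37*exp(h) - 4.7)^2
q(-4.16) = -0.42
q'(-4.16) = 0.00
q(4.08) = -0.00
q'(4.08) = 0.00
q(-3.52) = -0.42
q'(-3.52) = 0.01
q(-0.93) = -0.33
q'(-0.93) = 0.10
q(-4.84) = -0.42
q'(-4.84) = 0.00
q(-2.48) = -0.41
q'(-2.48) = 0.02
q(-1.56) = -0.38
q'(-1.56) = 0.05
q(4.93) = -0.00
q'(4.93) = 0.00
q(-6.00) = -0.42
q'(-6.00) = 0.00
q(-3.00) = -0.41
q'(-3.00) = 0.01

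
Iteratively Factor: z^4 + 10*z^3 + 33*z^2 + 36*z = (z)*(z^3 + 10*z^2 + 33*z + 36) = z*(z + 3)*(z^2 + 7*z + 12) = z*(z + 3)^2*(z + 4)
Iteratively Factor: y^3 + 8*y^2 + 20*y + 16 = (y + 2)*(y^2 + 6*y + 8) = (y + 2)^2*(y + 4)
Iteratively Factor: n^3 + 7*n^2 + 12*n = (n + 3)*(n^2 + 4*n) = (n + 3)*(n + 4)*(n)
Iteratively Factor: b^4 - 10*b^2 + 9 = (b + 1)*(b^3 - b^2 - 9*b + 9) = (b - 1)*(b + 1)*(b^2 - 9) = (b - 1)*(b + 1)*(b + 3)*(b - 3)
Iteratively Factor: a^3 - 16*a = (a)*(a^2 - 16) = a*(a - 4)*(a + 4)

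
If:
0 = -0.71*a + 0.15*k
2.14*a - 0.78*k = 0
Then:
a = 0.00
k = 0.00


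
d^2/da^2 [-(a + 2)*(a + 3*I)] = -2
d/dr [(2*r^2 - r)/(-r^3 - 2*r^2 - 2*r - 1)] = (2*r^4 - 2*r^3 - 6*r^2 - 4*r + 1)/(r^6 + 4*r^5 + 8*r^4 + 10*r^3 + 8*r^2 + 4*r + 1)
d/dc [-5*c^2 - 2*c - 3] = -10*c - 2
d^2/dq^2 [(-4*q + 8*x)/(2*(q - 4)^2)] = 4*(-q + 6*x - 8)/(q - 4)^4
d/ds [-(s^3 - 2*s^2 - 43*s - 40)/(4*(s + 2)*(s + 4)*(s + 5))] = (-13*s^2 - 32*s + 8)/(4*(s^4 + 12*s^3 + 52*s^2 + 96*s + 64))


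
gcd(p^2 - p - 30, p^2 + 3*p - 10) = p + 5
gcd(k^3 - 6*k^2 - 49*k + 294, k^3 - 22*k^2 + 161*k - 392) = k - 7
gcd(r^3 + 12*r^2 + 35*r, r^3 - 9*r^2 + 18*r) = r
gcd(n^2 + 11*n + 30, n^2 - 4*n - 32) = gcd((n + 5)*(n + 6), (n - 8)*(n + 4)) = 1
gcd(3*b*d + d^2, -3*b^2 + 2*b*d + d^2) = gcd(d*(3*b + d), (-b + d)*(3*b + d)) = 3*b + d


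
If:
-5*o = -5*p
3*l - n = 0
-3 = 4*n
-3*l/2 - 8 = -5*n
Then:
No Solution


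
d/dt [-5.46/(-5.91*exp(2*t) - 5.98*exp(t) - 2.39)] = (-64.5372*exp(t) - 32.6508)*exp(t)/(5.91*exp(2*t) + 5.98*exp(t) + 2.39)^2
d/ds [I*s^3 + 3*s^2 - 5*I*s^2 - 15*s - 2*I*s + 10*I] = 3*I*s^2 + s*(6 - 10*I) - 15 - 2*I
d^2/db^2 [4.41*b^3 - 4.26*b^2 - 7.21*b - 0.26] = 26.46*b - 8.52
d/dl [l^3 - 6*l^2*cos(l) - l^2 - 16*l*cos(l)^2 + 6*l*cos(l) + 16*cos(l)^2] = 6*l^2*sin(l) + 3*l^2 - 6*l*sin(l) + 16*l*sin(2*l) - 12*l*cos(l) - 2*l - 16*sin(2*l) - 16*cos(l)^2 + 6*cos(l)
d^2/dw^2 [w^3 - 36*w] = 6*w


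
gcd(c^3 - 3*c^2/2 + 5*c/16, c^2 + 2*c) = c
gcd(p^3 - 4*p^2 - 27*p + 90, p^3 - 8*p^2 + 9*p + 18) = p^2 - 9*p + 18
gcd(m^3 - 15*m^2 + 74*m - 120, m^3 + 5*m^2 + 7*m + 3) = 1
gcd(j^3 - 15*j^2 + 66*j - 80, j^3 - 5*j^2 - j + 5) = j - 5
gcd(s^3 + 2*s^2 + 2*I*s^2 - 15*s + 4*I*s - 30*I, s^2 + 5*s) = s + 5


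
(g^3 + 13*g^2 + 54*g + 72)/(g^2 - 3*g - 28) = (g^2 + 9*g + 18)/(g - 7)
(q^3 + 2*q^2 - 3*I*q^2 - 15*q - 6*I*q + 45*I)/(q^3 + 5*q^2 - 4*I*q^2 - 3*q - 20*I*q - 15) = (q - 3)/(q - I)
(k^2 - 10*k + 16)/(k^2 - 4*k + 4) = (k - 8)/(k - 2)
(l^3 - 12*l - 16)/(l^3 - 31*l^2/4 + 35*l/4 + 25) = 4*(l^2 + 4*l + 4)/(4*l^2 - 15*l - 25)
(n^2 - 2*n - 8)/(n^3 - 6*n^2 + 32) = 1/(n - 4)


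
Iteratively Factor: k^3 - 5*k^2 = (k)*(k^2 - 5*k) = k*(k - 5)*(k)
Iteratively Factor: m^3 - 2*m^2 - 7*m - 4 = (m + 1)*(m^2 - 3*m - 4) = (m - 4)*(m + 1)*(m + 1)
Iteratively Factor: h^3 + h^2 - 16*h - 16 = (h + 4)*(h^2 - 3*h - 4) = (h + 1)*(h + 4)*(h - 4)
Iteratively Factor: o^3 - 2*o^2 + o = (o)*(o^2 - 2*o + 1) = o*(o - 1)*(o - 1)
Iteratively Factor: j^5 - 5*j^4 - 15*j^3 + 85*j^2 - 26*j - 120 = (j + 1)*(j^4 - 6*j^3 - 9*j^2 + 94*j - 120) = (j - 2)*(j + 1)*(j^3 - 4*j^2 - 17*j + 60) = (j - 2)*(j + 1)*(j + 4)*(j^2 - 8*j + 15) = (j - 3)*(j - 2)*(j + 1)*(j + 4)*(j - 5)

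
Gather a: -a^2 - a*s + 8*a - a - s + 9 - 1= -a^2 + a*(7 - s) - s + 8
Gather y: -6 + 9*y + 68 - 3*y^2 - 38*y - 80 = -3*y^2 - 29*y - 18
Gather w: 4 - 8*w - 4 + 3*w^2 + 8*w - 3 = 3*w^2 - 3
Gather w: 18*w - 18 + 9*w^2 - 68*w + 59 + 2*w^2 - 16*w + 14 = 11*w^2 - 66*w + 55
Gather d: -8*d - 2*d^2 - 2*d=-2*d^2 - 10*d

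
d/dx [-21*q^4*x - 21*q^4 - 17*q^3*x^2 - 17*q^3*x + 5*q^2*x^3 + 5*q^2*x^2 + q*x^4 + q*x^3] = q*(-21*q^3 - 34*q^2*x - 17*q^2 + 15*q*x^2 + 10*q*x + 4*x^3 + 3*x^2)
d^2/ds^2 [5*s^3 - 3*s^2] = 30*s - 6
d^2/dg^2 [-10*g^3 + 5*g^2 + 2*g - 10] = 10 - 60*g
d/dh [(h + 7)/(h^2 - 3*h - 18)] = (h^2 - 3*h - (h + 7)*(2*h - 3) - 18)/(-h^2 + 3*h + 18)^2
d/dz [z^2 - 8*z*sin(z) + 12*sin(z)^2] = -8*z*cos(z) + 2*z - 8*sin(z) + 12*sin(2*z)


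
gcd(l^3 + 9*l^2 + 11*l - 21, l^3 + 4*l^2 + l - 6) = l^2 + 2*l - 3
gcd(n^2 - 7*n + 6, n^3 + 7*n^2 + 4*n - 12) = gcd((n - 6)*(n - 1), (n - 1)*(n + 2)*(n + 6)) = n - 1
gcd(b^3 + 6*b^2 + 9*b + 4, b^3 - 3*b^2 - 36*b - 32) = b^2 + 5*b + 4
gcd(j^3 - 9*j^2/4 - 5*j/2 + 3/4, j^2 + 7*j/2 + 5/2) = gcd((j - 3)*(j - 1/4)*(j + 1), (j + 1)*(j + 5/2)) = j + 1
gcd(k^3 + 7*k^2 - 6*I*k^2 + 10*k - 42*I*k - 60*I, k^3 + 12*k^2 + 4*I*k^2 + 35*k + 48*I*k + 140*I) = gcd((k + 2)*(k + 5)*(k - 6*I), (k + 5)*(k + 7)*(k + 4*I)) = k + 5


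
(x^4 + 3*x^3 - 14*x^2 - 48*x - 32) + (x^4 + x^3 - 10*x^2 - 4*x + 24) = 2*x^4 + 4*x^3 - 24*x^2 - 52*x - 8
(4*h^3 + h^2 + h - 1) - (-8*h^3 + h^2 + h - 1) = 12*h^3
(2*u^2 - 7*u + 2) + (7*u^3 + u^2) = 7*u^3 + 3*u^2 - 7*u + 2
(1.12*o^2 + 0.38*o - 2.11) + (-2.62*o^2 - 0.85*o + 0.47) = -1.5*o^2 - 0.47*o - 1.64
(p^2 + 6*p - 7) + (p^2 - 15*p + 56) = 2*p^2 - 9*p + 49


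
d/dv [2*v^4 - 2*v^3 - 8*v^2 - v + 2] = 8*v^3 - 6*v^2 - 16*v - 1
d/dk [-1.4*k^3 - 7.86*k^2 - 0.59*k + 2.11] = -4.2*k^2 - 15.72*k - 0.59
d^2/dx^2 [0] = 0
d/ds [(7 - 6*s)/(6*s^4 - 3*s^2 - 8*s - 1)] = 2*(-18*s^4 + 9*s^2 + 24*s - (6*s - 7)*(-12*s^3 + 3*s + 4) + 3)/(-6*s^4 + 3*s^2 + 8*s + 1)^2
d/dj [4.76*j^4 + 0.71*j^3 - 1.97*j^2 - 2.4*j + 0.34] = 19.04*j^3 + 2.13*j^2 - 3.94*j - 2.4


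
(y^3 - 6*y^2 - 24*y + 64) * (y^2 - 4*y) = y^5 - 10*y^4 + 160*y^2 - 256*y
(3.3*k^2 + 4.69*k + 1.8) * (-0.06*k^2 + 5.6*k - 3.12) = -0.198*k^4 + 18.1986*k^3 + 15.86*k^2 - 4.5528*k - 5.616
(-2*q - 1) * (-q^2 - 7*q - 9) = 2*q^3 + 15*q^2 + 25*q + 9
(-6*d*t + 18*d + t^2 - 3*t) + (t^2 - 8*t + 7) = -6*d*t + 18*d + 2*t^2 - 11*t + 7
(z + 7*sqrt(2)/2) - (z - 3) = 3 + 7*sqrt(2)/2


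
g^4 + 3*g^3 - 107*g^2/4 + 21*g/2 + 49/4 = (g - 7/2)*(g - 1)*(g + 1/2)*(g + 7)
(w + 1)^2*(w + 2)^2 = w^4 + 6*w^3 + 13*w^2 + 12*w + 4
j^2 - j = j*(j - 1)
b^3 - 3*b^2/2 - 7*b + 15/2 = (b - 3)*(b - 1)*(b + 5/2)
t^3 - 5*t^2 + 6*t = t*(t - 3)*(t - 2)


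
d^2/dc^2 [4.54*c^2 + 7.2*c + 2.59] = 9.08000000000000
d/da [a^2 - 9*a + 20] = 2*a - 9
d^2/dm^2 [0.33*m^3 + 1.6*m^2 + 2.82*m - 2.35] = 1.98*m + 3.2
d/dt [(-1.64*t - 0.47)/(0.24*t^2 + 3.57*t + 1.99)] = (0.3936*t^2 + 0.2256*t - 1.5857)/(0.0576*t^4 + 1.7136*t^3 + 13.7001*t^2 + 14.2086*t + 3.9601)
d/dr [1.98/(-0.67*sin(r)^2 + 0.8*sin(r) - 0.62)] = (2.6532*sin(r) - 1.584)*cos(r)/(0.67*sin(r)^2 - 0.8*sin(r) + 0.62)^2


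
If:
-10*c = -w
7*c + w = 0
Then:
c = 0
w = 0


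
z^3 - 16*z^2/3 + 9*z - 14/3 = (z - 7/3)*(z - 2)*(z - 1)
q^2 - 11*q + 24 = (q - 8)*(q - 3)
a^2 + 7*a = a*(a + 7)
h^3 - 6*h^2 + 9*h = h*(h - 3)^2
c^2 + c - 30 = (c - 5)*(c + 6)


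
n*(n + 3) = n^2 + 3*n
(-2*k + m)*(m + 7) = -2*k*m - 14*k + m^2 + 7*m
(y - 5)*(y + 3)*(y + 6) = y^3 + 4*y^2 - 27*y - 90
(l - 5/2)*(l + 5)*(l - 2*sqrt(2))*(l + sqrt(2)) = l^4 - sqrt(2)*l^3 + 5*l^3/2 - 33*l^2/2 - 5*sqrt(2)*l^2/2 - 10*l + 25*sqrt(2)*l/2 + 50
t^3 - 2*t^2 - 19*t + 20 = (t - 5)*(t - 1)*(t + 4)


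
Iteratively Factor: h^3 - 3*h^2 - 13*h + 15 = (h - 1)*(h^2 - 2*h - 15) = (h - 5)*(h - 1)*(h + 3)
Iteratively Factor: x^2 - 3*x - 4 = (x + 1)*(x - 4)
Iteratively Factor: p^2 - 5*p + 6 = (p - 3)*(p - 2)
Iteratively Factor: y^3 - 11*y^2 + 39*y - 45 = (y - 3)*(y^2 - 8*y + 15) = (y - 5)*(y - 3)*(y - 3)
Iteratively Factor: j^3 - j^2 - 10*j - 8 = (j + 2)*(j^2 - 3*j - 4) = (j - 4)*(j + 2)*(j + 1)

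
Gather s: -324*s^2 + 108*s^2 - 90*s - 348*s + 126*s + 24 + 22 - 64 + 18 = -216*s^2 - 312*s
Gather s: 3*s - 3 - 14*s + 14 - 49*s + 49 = 60 - 60*s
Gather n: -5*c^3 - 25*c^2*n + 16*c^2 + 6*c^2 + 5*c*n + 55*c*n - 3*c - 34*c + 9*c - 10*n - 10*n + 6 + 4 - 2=-5*c^3 + 22*c^2 - 28*c + n*(-25*c^2 + 60*c - 20) + 8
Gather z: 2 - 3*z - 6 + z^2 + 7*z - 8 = z^2 + 4*z - 12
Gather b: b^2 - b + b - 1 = b^2 - 1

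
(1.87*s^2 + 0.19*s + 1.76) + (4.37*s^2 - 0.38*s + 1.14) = 6.24*s^2 - 0.19*s + 2.9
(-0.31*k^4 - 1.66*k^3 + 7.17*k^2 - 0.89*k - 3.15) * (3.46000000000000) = -1.0726*k^4 - 5.7436*k^3 + 24.8082*k^2 - 3.0794*k - 10.899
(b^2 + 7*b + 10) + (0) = b^2 + 7*b + 10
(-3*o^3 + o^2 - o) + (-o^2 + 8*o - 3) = -3*o^3 + 7*o - 3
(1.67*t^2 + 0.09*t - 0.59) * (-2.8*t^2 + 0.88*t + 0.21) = -4.676*t^4 + 1.2176*t^3 + 2.0819*t^2 - 0.5003*t - 0.1239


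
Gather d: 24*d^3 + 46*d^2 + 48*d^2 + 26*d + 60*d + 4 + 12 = 24*d^3 + 94*d^2 + 86*d + 16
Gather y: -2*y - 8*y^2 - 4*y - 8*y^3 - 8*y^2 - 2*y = -8*y^3 - 16*y^2 - 8*y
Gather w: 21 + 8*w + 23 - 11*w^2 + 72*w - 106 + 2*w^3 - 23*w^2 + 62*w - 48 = 2*w^3 - 34*w^2 + 142*w - 110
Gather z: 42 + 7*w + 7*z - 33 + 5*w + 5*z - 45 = 12*w + 12*z - 36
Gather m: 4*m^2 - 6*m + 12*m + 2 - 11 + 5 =4*m^2 + 6*m - 4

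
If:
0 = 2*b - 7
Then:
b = 7/2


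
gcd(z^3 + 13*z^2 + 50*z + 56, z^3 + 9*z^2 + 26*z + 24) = z^2 + 6*z + 8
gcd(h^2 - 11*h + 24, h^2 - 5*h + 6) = h - 3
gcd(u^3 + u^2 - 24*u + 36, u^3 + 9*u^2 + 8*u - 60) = u^2 + 4*u - 12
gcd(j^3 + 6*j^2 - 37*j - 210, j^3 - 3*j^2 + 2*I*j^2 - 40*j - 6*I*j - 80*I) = j + 5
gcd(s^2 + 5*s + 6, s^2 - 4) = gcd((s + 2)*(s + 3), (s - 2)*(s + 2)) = s + 2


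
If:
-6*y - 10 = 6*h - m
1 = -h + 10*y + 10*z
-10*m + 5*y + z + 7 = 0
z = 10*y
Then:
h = -685/443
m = 1534/2215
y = -11/2215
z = -22/443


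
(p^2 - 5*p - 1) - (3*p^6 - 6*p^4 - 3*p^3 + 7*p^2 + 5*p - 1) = -3*p^6 + 6*p^4 + 3*p^3 - 6*p^2 - 10*p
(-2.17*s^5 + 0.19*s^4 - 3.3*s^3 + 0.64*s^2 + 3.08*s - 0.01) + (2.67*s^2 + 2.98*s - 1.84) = -2.17*s^5 + 0.19*s^4 - 3.3*s^3 + 3.31*s^2 + 6.06*s - 1.85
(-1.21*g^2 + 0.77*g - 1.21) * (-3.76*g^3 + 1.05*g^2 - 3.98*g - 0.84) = 4.5496*g^5 - 4.1657*g^4 + 10.1739*g^3 - 3.3187*g^2 + 4.169*g + 1.0164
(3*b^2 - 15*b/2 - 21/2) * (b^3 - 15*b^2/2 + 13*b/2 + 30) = 3*b^5 - 30*b^4 + 261*b^3/4 + 120*b^2 - 1173*b/4 - 315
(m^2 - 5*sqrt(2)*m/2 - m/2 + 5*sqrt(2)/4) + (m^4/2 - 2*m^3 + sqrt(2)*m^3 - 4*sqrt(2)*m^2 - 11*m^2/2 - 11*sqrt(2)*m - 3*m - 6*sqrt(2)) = m^4/2 - 2*m^3 + sqrt(2)*m^3 - 4*sqrt(2)*m^2 - 9*m^2/2 - 27*sqrt(2)*m/2 - 7*m/2 - 19*sqrt(2)/4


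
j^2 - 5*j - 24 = (j - 8)*(j + 3)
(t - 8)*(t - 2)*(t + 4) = t^3 - 6*t^2 - 24*t + 64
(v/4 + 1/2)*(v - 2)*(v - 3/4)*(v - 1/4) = v^4/4 - v^3/4 - 61*v^2/64 + v - 3/16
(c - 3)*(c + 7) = c^2 + 4*c - 21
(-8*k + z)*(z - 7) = -8*k*z + 56*k + z^2 - 7*z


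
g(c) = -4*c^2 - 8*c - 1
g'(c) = -8*c - 8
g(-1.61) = 1.51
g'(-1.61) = 4.88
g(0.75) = -9.25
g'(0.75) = -14.00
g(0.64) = -7.76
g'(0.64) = -13.12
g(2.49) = -45.72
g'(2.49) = -27.92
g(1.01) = -13.16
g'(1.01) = -16.08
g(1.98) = -32.52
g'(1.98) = -23.84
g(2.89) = -57.53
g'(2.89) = -31.12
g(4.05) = -99.01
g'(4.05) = -40.40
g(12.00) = -673.00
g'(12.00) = -104.00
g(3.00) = -61.00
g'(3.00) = -32.00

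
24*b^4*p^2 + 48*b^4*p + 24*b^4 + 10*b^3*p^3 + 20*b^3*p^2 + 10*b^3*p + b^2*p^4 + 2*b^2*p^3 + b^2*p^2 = (4*b + p)*(6*b + p)*(b*p + b)^2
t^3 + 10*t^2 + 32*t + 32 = (t + 2)*(t + 4)^2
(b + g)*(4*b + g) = 4*b^2 + 5*b*g + g^2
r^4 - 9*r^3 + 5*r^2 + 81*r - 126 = (r - 7)*(r - 3)*(r - 2)*(r + 3)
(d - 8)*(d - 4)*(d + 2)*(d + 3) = d^4 - 7*d^3 - 22*d^2 + 88*d + 192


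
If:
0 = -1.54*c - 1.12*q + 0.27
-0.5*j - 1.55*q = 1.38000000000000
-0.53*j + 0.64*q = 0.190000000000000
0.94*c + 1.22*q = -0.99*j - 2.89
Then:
No Solution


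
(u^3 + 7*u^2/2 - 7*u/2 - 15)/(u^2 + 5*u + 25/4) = 2*(u^2 + u - 6)/(2*u + 5)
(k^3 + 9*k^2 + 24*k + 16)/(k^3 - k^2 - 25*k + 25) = (k^3 + 9*k^2 + 24*k + 16)/(k^3 - k^2 - 25*k + 25)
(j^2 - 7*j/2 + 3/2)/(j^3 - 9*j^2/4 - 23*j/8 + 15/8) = 4/(4*j + 5)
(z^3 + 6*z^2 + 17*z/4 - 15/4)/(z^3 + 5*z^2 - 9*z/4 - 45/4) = (2*z - 1)/(2*z - 3)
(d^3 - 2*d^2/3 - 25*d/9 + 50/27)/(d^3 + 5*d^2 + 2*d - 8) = (27*d^3 - 18*d^2 - 75*d + 50)/(27*(d^3 + 5*d^2 + 2*d - 8))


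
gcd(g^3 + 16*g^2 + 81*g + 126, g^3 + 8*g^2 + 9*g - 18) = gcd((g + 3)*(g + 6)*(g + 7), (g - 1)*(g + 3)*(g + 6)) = g^2 + 9*g + 18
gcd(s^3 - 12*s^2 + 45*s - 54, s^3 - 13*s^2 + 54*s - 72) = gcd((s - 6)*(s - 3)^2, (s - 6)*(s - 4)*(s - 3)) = s^2 - 9*s + 18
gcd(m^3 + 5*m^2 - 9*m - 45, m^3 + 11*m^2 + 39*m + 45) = m^2 + 8*m + 15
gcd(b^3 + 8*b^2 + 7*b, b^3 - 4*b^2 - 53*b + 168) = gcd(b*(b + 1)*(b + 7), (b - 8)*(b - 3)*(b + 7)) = b + 7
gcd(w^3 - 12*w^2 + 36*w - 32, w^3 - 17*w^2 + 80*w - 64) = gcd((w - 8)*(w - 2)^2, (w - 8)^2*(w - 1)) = w - 8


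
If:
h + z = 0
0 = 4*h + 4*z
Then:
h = -z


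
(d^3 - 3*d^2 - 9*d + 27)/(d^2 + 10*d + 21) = (d^2 - 6*d + 9)/(d + 7)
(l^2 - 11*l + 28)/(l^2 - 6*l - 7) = (l - 4)/(l + 1)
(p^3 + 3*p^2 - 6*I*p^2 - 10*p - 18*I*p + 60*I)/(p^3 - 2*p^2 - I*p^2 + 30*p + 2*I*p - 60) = (p + 5)/(p + 5*I)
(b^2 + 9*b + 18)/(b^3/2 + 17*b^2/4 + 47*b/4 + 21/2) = 4*(b + 6)/(2*b^2 + 11*b + 14)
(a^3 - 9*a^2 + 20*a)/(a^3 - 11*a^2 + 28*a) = (a - 5)/(a - 7)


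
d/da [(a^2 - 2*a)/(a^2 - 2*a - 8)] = 16*(1 - a)/(a^4 - 4*a^3 - 12*a^2 + 32*a + 64)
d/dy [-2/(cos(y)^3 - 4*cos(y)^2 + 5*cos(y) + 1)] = 2*(-3*cos(y)^2 + 8*cos(y) - 5)*sin(y)/(cos(y)^3 - 4*cos(y)^2 + 5*cos(y) + 1)^2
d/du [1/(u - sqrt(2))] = -1/(u - sqrt(2))^2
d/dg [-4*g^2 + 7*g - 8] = 7 - 8*g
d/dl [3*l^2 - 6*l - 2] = 6*l - 6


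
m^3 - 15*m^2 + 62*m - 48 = (m - 8)*(m - 6)*(m - 1)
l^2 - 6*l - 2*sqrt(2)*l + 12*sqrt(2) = (l - 6)*(l - 2*sqrt(2))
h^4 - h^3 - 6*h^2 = h^2*(h - 3)*(h + 2)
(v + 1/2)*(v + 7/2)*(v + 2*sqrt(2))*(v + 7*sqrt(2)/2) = v^4 + 4*v^3 + 11*sqrt(2)*v^3/2 + 63*v^2/4 + 22*sqrt(2)*v^2 + 77*sqrt(2)*v/8 + 56*v + 49/2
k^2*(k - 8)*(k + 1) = k^4 - 7*k^3 - 8*k^2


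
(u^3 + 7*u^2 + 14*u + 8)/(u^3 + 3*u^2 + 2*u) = (u + 4)/u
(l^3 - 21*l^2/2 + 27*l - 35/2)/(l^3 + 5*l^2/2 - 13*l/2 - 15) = (l^2 - 8*l + 7)/(l^2 + 5*l + 6)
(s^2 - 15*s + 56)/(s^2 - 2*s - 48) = (s - 7)/(s + 6)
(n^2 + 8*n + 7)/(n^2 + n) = (n + 7)/n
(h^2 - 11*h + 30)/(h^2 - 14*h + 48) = (h - 5)/(h - 8)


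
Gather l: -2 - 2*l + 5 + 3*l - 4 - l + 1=0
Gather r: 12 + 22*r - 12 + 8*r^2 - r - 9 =8*r^2 + 21*r - 9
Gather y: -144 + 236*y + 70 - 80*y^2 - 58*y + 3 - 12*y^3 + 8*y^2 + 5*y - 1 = -12*y^3 - 72*y^2 + 183*y - 72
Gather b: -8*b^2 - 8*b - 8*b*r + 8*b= -8*b^2 - 8*b*r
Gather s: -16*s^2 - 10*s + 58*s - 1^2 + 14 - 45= -16*s^2 + 48*s - 32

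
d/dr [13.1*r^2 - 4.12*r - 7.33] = 26.2*r - 4.12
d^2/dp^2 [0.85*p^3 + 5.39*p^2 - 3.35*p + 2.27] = 5.1*p + 10.78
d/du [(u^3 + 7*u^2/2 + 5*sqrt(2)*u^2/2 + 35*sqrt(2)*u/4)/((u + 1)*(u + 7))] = (4*u^4 + 64*u^3 + 45*sqrt(2)*u^2 + 196*u^2 + 196*u + 140*sqrt(2)*u + 245*sqrt(2))/(4*(u^4 + 16*u^3 + 78*u^2 + 112*u + 49))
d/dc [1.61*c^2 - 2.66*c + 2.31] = 3.22*c - 2.66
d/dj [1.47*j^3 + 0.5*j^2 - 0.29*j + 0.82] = 4.41*j^2 + 1.0*j - 0.29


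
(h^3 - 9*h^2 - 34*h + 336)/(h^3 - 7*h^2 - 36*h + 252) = (h - 8)/(h - 6)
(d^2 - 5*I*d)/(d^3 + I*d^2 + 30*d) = 1/(d + 6*I)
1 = 1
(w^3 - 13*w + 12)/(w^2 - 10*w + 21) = (w^2 + 3*w - 4)/(w - 7)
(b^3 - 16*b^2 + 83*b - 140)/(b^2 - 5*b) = b - 11 + 28/b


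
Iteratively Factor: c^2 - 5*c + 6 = (c - 2)*(c - 3)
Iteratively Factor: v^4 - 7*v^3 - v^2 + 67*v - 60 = (v + 3)*(v^3 - 10*v^2 + 29*v - 20) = (v - 1)*(v + 3)*(v^2 - 9*v + 20) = (v - 5)*(v - 1)*(v + 3)*(v - 4)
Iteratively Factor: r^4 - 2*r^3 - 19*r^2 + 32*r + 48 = (r + 1)*(r^3 - 3*r^2 - 16*r + 48) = (r - 3)*(r + 1)*(r^2 - 16) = (r - 4)*(r - 3)*(r + 1)*(r + 4)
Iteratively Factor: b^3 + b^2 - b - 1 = (b + 1)*(b^2 - 1) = (b + 1)^2*(b - 1)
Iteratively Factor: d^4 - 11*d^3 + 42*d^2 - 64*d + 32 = (d - 1)*(d^3 - 10*d^2 + 32*d - 32) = (d - 4)*(d - 1)*(d^2 - 6*d + 8) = (d - 4)^2*(d - 1)*(d - 2)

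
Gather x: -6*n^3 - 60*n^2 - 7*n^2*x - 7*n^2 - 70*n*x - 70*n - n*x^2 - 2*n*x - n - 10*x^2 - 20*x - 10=-6*n^3 - 67*n^2 - 71*n + x^2*(-n - 10) + x*(-7*n^2 - 72*n - 20) - 10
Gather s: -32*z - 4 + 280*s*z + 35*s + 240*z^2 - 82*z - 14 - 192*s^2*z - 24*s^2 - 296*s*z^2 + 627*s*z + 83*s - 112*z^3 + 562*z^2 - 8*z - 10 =s^2*(-192*z - 24) + s*(-296*z^2 + 907*z + 118) - 112*z^3 + 802*z^2 - 122*z - 28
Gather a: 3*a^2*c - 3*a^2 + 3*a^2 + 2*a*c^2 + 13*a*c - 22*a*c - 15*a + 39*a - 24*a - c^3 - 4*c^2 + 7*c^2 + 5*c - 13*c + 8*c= 3*a^2*c + a*(2*c^2 - 9*c) - c^3 + 3*c^2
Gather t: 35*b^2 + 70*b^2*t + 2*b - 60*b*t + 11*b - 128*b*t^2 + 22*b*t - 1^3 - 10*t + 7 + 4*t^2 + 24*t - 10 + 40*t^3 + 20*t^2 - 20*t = 35*b^2 + 13*b + 40*t^3 + t^2*(24 - 128*b) + t*(70*b^2 - 38*b - 6) - 4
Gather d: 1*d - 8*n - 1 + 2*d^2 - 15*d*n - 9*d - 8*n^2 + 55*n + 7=2*d^2 + d*(-15*n - 8) - 8*n^2 + 47*n + 6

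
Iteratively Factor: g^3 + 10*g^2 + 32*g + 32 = (g + 2)*(g^2 + 8*g + 16) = (g + 2)*(g + 4)*(g + 4)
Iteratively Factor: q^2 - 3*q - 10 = (q + 2)*(q - 5)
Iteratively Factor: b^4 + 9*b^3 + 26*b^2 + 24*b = (b + 3)*(b^3 + 6*b^2 + 8*b) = (b + 2)*(b + 3)*(b^2 + 4*b) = (b + 2)*(b + 3)*(b + 4)*(b)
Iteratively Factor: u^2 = (u)*(u)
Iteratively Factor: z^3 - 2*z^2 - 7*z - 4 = (z + 1)*(z^2 - 3*z - 4) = (z + 1)^2*(z - 4)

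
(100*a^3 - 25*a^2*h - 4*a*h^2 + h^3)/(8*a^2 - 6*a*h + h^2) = (25*a^2 - h^2)/(2*a - h)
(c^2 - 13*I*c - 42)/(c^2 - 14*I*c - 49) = (c - 6*I)/(c - 7*I)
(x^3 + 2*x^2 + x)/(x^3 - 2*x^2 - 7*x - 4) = x/(x - 4)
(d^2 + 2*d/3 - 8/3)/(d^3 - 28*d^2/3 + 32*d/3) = (d + 2)/(d*(d - 8))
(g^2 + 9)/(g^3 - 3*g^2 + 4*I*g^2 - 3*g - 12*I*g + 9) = (g - 3*I)/(g^2 + g*(-3 + I) - 3*I)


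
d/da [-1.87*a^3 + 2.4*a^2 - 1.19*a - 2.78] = -5.61*a^2 + 4.8*a - 1.19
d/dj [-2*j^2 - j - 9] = -4*j - 1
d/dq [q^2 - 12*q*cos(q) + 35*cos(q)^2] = 12*q*sin(q) + 2*q - 35*sin(2*q) - 12*cos(q)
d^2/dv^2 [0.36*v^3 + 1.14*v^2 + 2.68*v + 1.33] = 2.16*v + 2.28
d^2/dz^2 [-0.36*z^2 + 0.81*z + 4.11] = -0.720000000000000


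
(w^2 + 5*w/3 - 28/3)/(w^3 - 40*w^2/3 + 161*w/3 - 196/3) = (w + 4)/(w^2 - 11*w + 28)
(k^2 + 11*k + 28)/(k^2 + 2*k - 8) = (k + 7)/(k - 2)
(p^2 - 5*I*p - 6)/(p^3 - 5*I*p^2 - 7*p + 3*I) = (p - 2*I)/(p^2 - 2*I*p - 1)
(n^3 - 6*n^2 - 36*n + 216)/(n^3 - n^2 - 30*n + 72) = (n^2 - 12*n + 36)/(n^2 - 7*n + 12)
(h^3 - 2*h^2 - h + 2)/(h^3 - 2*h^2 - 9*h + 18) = (h^2 - 1)/(h^2 - 9)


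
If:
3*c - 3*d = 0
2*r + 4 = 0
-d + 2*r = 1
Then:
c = -5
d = -5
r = -2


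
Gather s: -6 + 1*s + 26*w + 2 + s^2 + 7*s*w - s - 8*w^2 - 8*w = s^2 + 7*s*w - 8*w^2 + 18*w - 4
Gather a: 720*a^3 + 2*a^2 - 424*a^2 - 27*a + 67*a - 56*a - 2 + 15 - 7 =720*a^3 - 422*a^2 - 16*a + 6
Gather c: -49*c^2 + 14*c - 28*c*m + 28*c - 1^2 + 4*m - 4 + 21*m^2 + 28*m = -49*c^2 + c*(42 - 28*m) + 21*m^2 + 32*m - 5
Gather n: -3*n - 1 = -3*n - 1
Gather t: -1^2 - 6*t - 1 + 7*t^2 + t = 7*t^2 - 5*t - 2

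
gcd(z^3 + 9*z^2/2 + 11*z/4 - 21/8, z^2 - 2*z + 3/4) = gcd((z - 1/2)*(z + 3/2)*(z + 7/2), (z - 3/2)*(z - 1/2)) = z - 1/2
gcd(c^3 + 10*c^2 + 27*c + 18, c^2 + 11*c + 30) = c + 6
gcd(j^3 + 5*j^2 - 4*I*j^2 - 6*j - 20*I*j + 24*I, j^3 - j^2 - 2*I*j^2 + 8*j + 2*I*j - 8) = j^2 + j*(-1 - 4*I) + 4*I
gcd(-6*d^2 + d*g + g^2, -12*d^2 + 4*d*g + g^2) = 2*d - g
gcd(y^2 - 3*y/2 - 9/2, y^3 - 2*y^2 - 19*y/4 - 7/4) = 1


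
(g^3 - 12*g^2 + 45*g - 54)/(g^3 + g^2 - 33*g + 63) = (g - 6)/(g + 7)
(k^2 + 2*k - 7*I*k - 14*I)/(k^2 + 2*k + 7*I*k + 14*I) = (k - 7*I)/(k + 7*I)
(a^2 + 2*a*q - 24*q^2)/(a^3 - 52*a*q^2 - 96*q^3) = (-a + 4*q)/(-a^2 + 6*a*q + 16*q^2)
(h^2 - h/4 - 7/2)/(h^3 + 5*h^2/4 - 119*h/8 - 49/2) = 2*(h - 2)/(2*h^2 - h - 28)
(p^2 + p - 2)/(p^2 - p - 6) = (p - 1)/(p - 3)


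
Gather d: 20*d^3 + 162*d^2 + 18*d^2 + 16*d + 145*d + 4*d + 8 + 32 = 20*d^3 + 180*d^2 + 165*d + 40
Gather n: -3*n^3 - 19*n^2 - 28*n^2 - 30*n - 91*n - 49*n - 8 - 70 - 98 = -3*n^3 - 47*n^2 - 170*n - 176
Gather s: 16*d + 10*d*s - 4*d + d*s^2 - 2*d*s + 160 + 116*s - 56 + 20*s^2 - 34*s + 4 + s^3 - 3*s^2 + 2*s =12*d + s^3 + s^2*(d + 17) + s*(8*d + 84) + 108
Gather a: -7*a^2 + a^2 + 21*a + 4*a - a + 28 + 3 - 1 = -6*a^2 + 24*a + 30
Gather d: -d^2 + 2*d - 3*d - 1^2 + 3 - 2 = -d^2 - d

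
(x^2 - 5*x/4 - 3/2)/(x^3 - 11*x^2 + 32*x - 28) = (x + 3/4)/(x^2 - 9*x + 14)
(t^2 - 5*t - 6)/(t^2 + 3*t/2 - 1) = 2*(t^2 - 5*t - 6)/(2*t^2 + 3*t - 2)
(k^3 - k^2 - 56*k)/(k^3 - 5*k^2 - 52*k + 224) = k/(k - 4)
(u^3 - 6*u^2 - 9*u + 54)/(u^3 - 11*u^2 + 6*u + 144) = (u - 3)/(u - 8)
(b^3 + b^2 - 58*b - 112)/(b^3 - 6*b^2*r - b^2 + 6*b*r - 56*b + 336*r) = (-b - 2)/(-b + 6*r)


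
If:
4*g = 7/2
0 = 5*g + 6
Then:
No Solution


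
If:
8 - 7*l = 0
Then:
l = 8/7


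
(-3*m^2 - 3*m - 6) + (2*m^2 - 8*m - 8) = -m^2 - 11*m - 14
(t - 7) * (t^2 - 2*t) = t^3 - 9*t^2 + 14*t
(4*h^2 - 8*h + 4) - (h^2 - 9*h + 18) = 3*h^2 + h - 14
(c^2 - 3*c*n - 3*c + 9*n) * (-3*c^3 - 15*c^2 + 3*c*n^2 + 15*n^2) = -3*c^5 + 9*c^4*n - 6*c^4 + 3*c^3*n^2 + 18*c^3*n + 45*c^3 - 9*c^2*n^3 + 6*c^2*n^2 - 135*c^2*n - 18*c*n^3 - 45*c*n^2 + 135*n^3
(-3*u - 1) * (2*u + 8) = -6*u^2 - 26*u - 8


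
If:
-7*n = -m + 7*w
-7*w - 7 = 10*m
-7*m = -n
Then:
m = 7/38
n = 49/38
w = -24/19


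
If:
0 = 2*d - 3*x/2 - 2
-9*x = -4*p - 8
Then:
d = 3*x/4 + 1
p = 9*x/4 - 2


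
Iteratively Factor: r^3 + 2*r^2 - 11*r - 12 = (r + 4)*(r^2 - 2*r - 3) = (r + 1)*(r + 4)*(r - 3)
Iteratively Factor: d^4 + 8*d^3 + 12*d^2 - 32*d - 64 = (d + 4)*(d^3 + 4*d^2 - 4*d - 16) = (d - 2)*(d + 4)*(d^2 + 6*d + 8) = (d - 2)*(d + 2)*(d + 4)*(d + 4)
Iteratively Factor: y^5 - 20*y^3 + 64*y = (y)*(y^4 - 20*y^2 + 64) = y*(y - 4)*(y^3 + 4*y^2 - 4*y - 16) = y*(y - 4)*(y - 2)*(y^2 + 6*y + 8) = y*(y - 4)*(y - 2)*(y + 2)*(y + 4)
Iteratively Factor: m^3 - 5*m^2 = (m - 5)*(m^2) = m*(m - 5)*(m)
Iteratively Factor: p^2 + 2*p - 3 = (p - 1)*(p + 3)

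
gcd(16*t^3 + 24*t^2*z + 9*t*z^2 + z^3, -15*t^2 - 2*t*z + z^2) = 1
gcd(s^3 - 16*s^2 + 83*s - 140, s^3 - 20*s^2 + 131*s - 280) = s^2 - 12*s + 35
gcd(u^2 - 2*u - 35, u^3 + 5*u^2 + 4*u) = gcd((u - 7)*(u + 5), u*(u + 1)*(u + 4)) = 1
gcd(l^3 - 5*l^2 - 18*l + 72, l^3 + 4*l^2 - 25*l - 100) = l + 4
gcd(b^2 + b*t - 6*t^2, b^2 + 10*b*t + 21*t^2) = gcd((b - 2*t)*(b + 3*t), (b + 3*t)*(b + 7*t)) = b + 3*t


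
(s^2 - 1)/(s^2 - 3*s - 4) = (s - 1)/(s - 4)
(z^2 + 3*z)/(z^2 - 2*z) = (z + 3)/(z - 2)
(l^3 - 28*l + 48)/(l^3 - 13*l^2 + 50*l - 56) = (l + 6)/(l - 7)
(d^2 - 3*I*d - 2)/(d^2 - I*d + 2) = (d - I)/(d + I)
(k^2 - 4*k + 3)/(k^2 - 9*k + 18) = (k - 1)/(k - 6)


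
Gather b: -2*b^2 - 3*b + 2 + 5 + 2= -2*b^2 - 3*b + 9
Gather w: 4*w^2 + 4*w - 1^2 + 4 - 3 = 4*w^2 + 4*w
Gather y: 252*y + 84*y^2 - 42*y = 84*y^2 + 210*y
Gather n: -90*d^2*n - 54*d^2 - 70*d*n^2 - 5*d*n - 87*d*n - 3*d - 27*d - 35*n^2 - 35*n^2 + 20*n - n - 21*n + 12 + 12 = -54*d^2 - 30*d + n^2*(-70*d - 70) + n*(-90*d^2 - 92*d - 2) + 24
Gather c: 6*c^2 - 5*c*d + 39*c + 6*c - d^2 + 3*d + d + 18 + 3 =6*c^2 + c*(45 - 5*d) - d^2 + 4*d + 21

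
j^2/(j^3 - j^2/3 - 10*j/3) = 3*j/(3*j^2 - j - 10)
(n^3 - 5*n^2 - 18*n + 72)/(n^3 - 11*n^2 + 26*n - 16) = (n^3 - 5*n^2 - 18*n + 72)/(n^3 - 11*n^2 + 26*n - 16)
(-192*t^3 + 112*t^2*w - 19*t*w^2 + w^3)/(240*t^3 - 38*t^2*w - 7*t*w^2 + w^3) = (-24*t^2 + 11*t*w - w^2)/(30*t^2 - t*w - w^2)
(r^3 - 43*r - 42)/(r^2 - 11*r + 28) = (r^2 + 7*r + 6)/(r - 4)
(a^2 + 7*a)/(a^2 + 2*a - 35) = a/(a - 5)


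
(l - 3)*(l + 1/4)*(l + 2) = l^3 - 3*l^2/4 - 25*l/4 - 3/2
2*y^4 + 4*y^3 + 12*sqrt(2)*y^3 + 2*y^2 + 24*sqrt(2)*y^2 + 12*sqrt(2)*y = y*(y + 6*sqrt(2))*(sqrt(2)*y + sqrt(2))^2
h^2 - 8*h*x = h*(h - 8*x)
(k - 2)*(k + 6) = k^2 + 4*k - 12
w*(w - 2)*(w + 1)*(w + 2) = w^4 + w^3 - 4*w^2 - 4*w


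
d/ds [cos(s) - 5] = -sin(s)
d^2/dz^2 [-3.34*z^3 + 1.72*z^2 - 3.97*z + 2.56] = 3.44 - 20.04*z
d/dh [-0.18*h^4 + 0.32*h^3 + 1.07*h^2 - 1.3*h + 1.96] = -0.72*h^3 + 0.96*h^2 + 2.14*h - 1.3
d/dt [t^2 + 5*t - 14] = 2*t + 5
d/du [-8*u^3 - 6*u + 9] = -24*u^2 - 6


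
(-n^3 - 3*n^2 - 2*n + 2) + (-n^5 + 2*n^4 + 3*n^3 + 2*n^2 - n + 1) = -n^5 + 2*n^4 + 2*n^3 - n^2 - 3*n + 3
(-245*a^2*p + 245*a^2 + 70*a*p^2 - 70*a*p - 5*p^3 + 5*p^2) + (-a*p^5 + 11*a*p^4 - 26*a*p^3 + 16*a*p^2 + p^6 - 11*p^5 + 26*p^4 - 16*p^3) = -245*a^2*p + 245*a^2 - a*p^5 + 11*a*p^4 - 26*a*p^3 + 86*a*p^2 - 70*a*p + p^6 - 11*p^5 + 26*p^4 - 21*p^3 + 5*p^2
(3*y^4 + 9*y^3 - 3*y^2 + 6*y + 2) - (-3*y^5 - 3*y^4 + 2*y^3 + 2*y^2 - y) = 3*y^5 + 6*y^4 + 7*y^3 - 5*y^2 + 7*y + 2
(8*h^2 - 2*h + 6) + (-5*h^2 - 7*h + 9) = 3*h^2 - 9*h + 15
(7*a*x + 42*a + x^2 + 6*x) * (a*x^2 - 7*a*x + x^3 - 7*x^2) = 7*a^2*x^3 - 7*a^2*x^2 - 294*a^2*x + 8*a*x^4 - 8*a*x^3 - 336*a*x^2 + x^5 - x^4 - 42*x^3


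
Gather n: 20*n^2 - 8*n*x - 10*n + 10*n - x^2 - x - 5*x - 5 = 20*n^2 - 8*n*x - x^2 - 6*x - 5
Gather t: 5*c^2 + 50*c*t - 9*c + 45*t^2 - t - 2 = 5*c^2 - 9*c + 45*t^2 + t*(50*c - 1) - 2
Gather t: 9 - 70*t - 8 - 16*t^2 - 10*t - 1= -16*t^2 - 80*t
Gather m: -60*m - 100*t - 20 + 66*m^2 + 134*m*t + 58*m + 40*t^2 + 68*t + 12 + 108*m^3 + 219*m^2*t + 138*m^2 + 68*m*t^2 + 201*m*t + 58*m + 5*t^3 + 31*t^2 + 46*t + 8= 108*m^3 + m^2*(219*t + 204) + m*(68*t^2 + 335*t + 56) + 5*t^3 + 71*t^2 + 14*t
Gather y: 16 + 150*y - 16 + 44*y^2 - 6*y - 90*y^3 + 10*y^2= -90*y^3 + 54*y^2 + 144*y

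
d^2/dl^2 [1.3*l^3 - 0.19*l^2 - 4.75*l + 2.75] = 7.8*l - 0.38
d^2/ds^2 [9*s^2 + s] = 18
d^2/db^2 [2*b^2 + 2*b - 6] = 4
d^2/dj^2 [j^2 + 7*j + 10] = 2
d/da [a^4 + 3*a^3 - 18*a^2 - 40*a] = 4*a^3 + 9*a^2 - 36*a - 40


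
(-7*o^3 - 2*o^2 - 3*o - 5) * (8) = -56*o^3 - 16*o^2 - 24*o - 40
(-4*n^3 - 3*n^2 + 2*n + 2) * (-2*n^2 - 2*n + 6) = 8*n^5 + 14*n^4 - 22*n^3 - 26*n^2 + 8*n + 12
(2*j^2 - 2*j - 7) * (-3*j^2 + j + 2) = -6*j^4 + 8*j^3 + 23*j^2 - 11*j - 14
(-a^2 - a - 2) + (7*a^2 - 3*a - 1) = 6*a^2 - 4*a - 3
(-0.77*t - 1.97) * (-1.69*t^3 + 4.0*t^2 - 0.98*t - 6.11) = 1.3013*t^4 + 0.2493*t^3 - 7.1254*t^2 + 6.6353*t + 12.0367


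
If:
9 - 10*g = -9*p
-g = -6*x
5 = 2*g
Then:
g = 5/2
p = 16/9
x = 5/12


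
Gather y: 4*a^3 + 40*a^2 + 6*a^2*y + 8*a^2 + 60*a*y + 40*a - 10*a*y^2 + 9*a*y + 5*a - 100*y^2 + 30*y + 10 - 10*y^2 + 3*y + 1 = 4*a^3 + 48*a^2 + 45*a + y^2*(-10*a - 110) + y*(6*a^2 + 69*a + 33) + 11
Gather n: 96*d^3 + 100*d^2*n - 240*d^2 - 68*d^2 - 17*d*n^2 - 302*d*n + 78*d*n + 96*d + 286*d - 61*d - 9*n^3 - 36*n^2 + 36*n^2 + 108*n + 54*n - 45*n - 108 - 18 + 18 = 96*d^3 - 308*d^2 - 17*d*n^2 + 321*d - 9*n^3 + n*(100*d^2 - 224*d + 117) - 108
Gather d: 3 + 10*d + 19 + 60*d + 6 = 70*d + 28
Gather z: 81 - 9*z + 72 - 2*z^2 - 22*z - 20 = -2*z^2 - 31*z + 133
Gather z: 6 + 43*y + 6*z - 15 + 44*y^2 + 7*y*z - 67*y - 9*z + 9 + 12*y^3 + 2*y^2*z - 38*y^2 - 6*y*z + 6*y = 12*y^3 + 6*y^2 - 18*y + z*(2*y^2 + y - 3)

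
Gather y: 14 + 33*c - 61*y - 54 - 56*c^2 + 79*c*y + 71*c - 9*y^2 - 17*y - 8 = -56*c^2 + 104*c - 9*y^2 + y*(79*c - 78) - 48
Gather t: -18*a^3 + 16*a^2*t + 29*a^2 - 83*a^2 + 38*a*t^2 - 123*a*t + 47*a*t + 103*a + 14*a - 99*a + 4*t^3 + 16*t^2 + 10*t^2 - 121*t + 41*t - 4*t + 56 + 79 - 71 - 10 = -18*a^3 - 54*a^2 + 18*a + 4*t^3 + t^2*(38*a + 26) + t*(16*a^2 - 76*a - 84) + 54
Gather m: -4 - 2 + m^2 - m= m^2 - m - 6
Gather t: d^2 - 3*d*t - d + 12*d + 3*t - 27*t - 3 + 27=d^2 + 11*d + t*(-3*d - 24) + 24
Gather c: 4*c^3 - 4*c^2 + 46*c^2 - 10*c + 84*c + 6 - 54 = 4*c^3 + 42*c^2 + 74*c - 48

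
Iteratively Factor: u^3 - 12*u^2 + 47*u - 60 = (u - 5)*(u^2 - 7*u + 12) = (u - 5)*(u - 4)*(u - 3)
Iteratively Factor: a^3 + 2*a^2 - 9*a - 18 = (a + 2)*(a^2 - 9) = (a - 3)*(a + 2)*(a + 3)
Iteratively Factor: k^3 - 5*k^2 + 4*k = (k - 4)*(k^2 - k) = k*(k - 4)*(k - 1)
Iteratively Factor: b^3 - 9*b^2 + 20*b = (b)*(b^2 - 9*b + 20) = b*(b - 4)*(b - 5)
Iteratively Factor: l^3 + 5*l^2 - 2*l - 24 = (l - 2)*(l^2 + 7*l + 12) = (l - 2)*(l + 3)*(l + 4)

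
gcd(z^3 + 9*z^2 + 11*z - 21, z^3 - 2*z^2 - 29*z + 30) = z - 1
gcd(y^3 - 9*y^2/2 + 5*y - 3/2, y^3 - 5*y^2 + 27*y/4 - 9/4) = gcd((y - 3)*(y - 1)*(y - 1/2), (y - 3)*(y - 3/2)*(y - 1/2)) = y^2 - 7*y/2 + 3/2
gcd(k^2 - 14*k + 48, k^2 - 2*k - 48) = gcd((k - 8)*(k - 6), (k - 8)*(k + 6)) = k - 8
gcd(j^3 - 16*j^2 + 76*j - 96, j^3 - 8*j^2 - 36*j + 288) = j^2 - 14*j + 48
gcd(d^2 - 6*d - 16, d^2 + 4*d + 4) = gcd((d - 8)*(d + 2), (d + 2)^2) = d + 2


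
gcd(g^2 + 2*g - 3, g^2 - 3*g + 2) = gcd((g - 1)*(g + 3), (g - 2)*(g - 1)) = g - 1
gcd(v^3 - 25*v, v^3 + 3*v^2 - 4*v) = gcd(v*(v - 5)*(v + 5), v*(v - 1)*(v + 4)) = v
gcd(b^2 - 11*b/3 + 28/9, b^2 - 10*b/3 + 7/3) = b - 7/3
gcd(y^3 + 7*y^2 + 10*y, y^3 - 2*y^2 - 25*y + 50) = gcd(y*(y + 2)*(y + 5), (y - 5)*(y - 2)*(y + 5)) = y + 5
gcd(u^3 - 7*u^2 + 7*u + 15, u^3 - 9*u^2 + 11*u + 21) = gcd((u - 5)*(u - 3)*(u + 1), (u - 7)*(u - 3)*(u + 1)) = u^2 - 2*u - 3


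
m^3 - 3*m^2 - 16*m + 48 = (m - 4)*(m - 3)*(m + 4)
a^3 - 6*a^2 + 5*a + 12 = (a - 4)*(a - 3)*(a + 1)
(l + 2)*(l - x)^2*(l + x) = l^4 - l^3*x + 2*l^3 - l^2*x^2 - 2*l^2*x + l*x^3 - 2*l*x^2 + 2*x^3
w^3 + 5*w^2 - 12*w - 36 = (w - 3)*(w + 2)*(w + 6)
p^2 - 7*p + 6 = (p - 6)*(p - 1)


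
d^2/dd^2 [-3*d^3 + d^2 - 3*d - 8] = 2 - 18*d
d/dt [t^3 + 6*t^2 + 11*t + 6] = 3*t^2 + 12*t + 11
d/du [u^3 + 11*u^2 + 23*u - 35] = 3*u^2 + 22*u + 23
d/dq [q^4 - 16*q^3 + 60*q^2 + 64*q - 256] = 4*q^3 - 48*q^2 + 120*q + 64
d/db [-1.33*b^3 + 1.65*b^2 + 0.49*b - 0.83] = -3.99*b^2 + 3.3*b + 0.49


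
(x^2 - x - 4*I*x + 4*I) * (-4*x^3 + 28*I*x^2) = -4*x^5 + 4*x^4 + 44*I*x^4 + 112*x^3 - 44*I*x^3 - 112*x^2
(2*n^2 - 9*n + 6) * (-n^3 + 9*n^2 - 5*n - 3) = -2*n^5 + 27*n^4 - 97*n^3 + 93*n^2 - 3*n - 18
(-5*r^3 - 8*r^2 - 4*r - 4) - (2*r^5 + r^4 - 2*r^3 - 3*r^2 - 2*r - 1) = -2*r^5 - r^4 - 3*r^3 - 5*r^2 - 2*r - 3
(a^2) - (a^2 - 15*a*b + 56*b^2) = 15*a*b - 56*b^2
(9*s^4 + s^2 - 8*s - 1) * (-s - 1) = -9*s^5 - 9*s^4 - s^3 + 7*s^2 + 9*s + 1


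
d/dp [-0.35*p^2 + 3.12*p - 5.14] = 3.12 - 0.7*p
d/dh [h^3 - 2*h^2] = h*(3*h - 4)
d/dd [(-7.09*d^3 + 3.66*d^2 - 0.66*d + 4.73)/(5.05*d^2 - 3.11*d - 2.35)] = (-35.8045*d^4 + 44.0998*d^3 + 41.9349*d^2 - 64.975*d + 16.2613)/(25.5025*d^4 - 31.411*d^3 - 14.0629*d^2 + 14.617*d + 5.5225)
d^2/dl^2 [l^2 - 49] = 2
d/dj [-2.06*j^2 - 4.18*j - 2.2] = -4.12*j - 4.18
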